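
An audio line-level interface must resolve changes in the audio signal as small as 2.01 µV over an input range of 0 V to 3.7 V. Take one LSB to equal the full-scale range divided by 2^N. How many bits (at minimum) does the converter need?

21 bits

V_FS = 3.7 V.
3.7 V / 2.01 µV = 1.841e6. Since 2^20 = 1048576 and 2^21 = 2097152, N = 21.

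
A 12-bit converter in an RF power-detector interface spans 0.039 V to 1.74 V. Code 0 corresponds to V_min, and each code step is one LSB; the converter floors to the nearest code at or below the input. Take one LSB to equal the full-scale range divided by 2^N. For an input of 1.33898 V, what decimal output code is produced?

3130

Range = 1.74 − (0.039) = 1.701 V. LSB = 1.701 V / 2^12 ≈ 415.3 µV.
code = ⌊(V_in − V_min)/LSB⌋ = ⌊(V_in − V_min) × 2^12 / range⌋
     = ⌊(1.33898 − (0.039)) × 4096 / 1.701⌋ = ⌊1.29998 × 4096/1.701⌋
     = ⌊3130.346⌋ = 3130.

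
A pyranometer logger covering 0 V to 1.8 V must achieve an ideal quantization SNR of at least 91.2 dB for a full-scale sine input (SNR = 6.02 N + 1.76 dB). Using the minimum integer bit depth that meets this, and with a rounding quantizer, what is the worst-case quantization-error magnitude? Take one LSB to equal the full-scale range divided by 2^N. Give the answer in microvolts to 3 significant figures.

Span = 1.8 V.
N ≥ (91.2 − 1.76)/6.02 = 14.857 → N_min = 15.
LSB = 1.8 V ÷ 2^15 = 1.8/32768 V = 54.932 µV.
|e|_max = LSB/2 = 27.5 µV.

27.5 µV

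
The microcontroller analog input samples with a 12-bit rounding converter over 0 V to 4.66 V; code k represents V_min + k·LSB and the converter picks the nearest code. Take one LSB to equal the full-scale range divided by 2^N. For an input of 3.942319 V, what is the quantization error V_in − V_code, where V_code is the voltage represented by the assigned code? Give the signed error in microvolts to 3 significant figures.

Span = 4.66 V. LSB = 4.66 V / 2^12 ≈ 1.138 mV.
Position in LSBs: (3.942319 − (0)) × 4096/4.66 = 3465.1800; rounding gives k = 3465.
V_code = 0 + (3465/4096) × 4.66 = 3.942114258 V.
V_in − V_code = 3.942319 − (3.942114258) = +205 µV.

+205 µV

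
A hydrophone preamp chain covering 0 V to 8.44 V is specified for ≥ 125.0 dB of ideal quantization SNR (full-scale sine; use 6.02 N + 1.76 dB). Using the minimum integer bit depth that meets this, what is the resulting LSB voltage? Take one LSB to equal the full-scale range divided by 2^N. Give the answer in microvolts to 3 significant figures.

4.02 µV

Full-scale range = 8.44 V.
N ≥ (125.0 − 1.76)/6.02 = 20.472 → N_min = 21.
LSB = 8.44 V / 2^21 = 4.02 µV.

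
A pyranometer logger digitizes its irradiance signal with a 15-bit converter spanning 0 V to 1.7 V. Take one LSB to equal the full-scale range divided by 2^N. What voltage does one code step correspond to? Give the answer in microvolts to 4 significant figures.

51.88 µV

Full-scale range = 1.7 V.
2^15 = 32768 levels.
Step size = 1.7/32768 V = 51.88 µV.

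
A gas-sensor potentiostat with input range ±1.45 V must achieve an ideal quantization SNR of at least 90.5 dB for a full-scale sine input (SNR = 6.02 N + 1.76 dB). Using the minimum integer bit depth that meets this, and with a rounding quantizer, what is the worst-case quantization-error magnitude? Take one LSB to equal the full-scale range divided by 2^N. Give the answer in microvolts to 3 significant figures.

The full-scale span is 1.45 − (-1.45) = 2.9 V.
6.02 N + 1.76 ≥ 90.5 gives N ≥ 14.741, so the minimum integer is 15.
Step size = 2.9/32768 V = 88.501 µV.
Max error for round-to-nearest is LSB/2 = 44.3 µV.

44.3 µV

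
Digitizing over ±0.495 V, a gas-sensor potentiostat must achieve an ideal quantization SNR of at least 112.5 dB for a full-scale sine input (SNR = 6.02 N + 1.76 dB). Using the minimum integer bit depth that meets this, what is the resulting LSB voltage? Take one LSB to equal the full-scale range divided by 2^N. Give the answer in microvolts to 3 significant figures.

Span: 0.495 V − (-0.495 V) = 0.99 V.
N ≥ (112.5 − 1.76)/6.02 = 18.395 → N_min = 19.
One LSB is 0.99 V / 524288 = 1.89 µV.

1.89 µV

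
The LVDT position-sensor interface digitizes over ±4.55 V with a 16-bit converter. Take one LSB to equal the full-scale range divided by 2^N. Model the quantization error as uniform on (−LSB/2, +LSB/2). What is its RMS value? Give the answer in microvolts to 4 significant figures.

Range = 4.55 − (-4.55) = 9.1 V.
LSB = 9.1 V ÷ 2^16 = 9.1/65536 V = 138.855 µV.
For a uniform distribution on [−LSB/2, +LSB/2], V_rms = LSB/√12 = 138.855 µV/3.4641 = 40.08 µV.

40.08 µV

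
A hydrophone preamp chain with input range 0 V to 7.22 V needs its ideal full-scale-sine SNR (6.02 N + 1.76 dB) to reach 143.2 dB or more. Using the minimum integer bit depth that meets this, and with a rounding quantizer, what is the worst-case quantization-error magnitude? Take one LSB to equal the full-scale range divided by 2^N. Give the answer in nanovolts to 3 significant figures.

215 nV

Range is 7.22 V.
Solving 6.02 N ≥ 143.2 − 1.76: N ≥ 23.495. Round up → N = 24.
One LSB is 7.22 V / 16777216 = 430.35 nV.
Max error for round-to-nearest is LSB/2 = 215 nV.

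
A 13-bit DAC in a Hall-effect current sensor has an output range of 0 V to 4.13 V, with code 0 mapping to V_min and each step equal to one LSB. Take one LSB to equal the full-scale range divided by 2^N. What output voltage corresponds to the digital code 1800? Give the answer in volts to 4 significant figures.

Span = 4.13 V. LSB = 4.13 V / 2^13.
V_out = 0 + 1800 × (4.13/8192) V
      = 0 V + 0.907471 V = 0.907471 V.

0.9075 V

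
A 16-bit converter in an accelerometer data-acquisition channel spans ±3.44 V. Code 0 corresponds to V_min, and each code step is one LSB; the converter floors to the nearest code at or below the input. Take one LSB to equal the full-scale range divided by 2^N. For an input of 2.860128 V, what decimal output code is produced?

60012

Full-scale range = 3.44 V − (-3.44 V) = 6.88 V. LSB = 6.88 V / 2^16 ≈ 105.0 µV.
code = ⌊(V_in − V_min)/LSB⌋ = ⌊(V_in − V_min) × 2^16 / range⌋
     = ⌊(2.860128 − (-3.44)) × 65536 / 6.88⌋ = ⌊6.300128 × 65536/6.88⌋
     = ⌊60012.382⌋ = 60012.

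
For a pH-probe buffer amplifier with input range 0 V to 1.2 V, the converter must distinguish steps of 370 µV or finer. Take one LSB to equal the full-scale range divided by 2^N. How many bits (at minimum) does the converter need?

Span = 1.2 V.
Required number of levels: 1.2/370 µV = 3243.2; smallest N with 2^N ≥ that is 12.

12 bits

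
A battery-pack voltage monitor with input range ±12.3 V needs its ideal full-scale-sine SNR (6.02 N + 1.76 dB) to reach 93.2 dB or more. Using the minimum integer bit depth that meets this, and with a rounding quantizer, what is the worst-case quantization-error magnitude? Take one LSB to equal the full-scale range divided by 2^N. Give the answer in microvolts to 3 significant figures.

188 µV

Full-scale range = 12.3 V − (-12.3 V) = 24.6 V.
Solving 6.02 N ≥ 93.2 − 1.76: N ≥ 15.189. Round up → N = 16.
One LSB is 24.6 V / 65536 = 375.37 µV.
|e|_max = LSB/2 = 188 µV.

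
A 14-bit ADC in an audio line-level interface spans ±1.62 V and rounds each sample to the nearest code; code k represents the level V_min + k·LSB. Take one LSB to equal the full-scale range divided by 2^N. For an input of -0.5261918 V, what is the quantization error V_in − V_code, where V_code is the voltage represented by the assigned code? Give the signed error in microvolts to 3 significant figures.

The full-scale span is 1.62 − (-1.62) = 3.24 V. LSB = 3.24 V / 2^14 ≈ 197.8 µV.
Position in LSBs: (-0.5261918 − (-1.62)) × 16384/3.24 = 5531.1585; rounding gives k = 5531.
V_code = -1.62 + (5531/16384) × 3.24 = -0.52622314453 V.
e = -0.5261918 − (-0.52622314453) = +31.3 µV.

+31.3 µV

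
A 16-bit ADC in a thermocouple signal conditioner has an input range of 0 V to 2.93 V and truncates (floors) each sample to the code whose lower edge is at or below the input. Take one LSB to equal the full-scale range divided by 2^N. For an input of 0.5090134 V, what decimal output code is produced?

11385

V_FS = 2.93 V. LSB = 2.93 V / 2^16 ≈ 44.71 µV.
(V_in − V_min) × 2^16/range = (0.5090134 − (0)) × 65536/2.93 = 11385.223.
Floor → code = 11385.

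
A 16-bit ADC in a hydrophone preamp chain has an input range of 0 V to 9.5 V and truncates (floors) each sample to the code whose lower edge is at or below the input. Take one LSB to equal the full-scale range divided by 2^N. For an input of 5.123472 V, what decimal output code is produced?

35344

V_FS = 9.5 V. LSB = 9.5 V / 2^16 ≈ 145.0 µV.
(V_in − V_min) × 2^16/range = (5.123472 − (0)) × 65536/9.5 = 35344.406.
Floor → code = 35344.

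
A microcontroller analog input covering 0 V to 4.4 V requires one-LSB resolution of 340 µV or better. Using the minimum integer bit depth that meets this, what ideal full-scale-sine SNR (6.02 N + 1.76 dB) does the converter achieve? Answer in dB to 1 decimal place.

Full-scale range = 4.4 V.
4.4 V / 340 µV = 12940. Since 2^13 = 8192 and 2^14 = 16384, N = 14.
SNR = 6.02 × 14 + 1.76 = 86.04 dB.

86.0 dB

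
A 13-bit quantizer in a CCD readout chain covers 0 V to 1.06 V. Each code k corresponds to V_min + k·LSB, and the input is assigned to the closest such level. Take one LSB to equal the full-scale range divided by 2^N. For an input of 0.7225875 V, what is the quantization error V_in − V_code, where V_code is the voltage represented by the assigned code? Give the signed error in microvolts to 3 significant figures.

+48.4 µV

V_FS = 1.06 V. LSB = 1.06 V / 2^13 ≈ 129.4 µV.
(V_in − V_min)/LSB = (0.7225875 − (0)) × 8192/1.06 = 5584.3743 → nearest code k = 5584.
V_code = V_min + k × range/2^13 = 0 + 5584 × 1.06/8192 = 0.7225390625 V.
V_in − V_code = 0.7225875 − (0.7225390625) = +48.4 µV.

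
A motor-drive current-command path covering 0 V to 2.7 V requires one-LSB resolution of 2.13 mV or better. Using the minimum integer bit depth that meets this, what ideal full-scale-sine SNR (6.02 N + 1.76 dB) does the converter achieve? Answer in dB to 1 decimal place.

68.0 dB

V_FS = 2.7 V.
Levels needed ≥ 2.7/2.13 mV = 1268. 2^11 = 2048 suffices, so N_min = 11.
Ideal SNR at N = 11: 6.02·11 + 1.76 = 68.0 dB.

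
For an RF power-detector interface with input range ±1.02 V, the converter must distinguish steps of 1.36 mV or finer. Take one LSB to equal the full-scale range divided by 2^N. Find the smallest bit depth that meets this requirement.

The full-scale span is 1.02 − (-1.02) = 2.04 V.
Required number of levels: 2.04/1.36 mV = 1500.0; smallest N with 2^N ≥ that is 11.

11 bits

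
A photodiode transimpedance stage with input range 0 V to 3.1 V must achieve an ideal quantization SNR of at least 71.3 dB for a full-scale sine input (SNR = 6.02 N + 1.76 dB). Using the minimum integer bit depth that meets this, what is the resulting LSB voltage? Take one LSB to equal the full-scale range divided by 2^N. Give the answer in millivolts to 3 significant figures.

0.757 mV

Span = 3.1 V.
Required N = ⌈(71.3 − 1.76)/6.02⌉ = ⌈11.551⌉ = 12.
LSB = 3.1 V ÷ 2^12 = 3.1/4096 V = 0.757 mV.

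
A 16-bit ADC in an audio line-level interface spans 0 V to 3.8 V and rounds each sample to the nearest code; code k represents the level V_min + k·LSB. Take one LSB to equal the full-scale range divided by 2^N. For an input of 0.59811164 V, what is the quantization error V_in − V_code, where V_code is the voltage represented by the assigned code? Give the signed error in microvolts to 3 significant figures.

V_FS = 3.8 V. LSB = 3.8 V / 2^16 ≈ 57.98 µV.
Position in LSBs: (0.59811164 − (0)) × 65536/3.8 = 10315.2222; rounding gives k = 10315.
Reconstructed level: 0 + 10315 × 3.8/65536 V = 0.59809875488 V.
V_in − V_code = 0.59811164 − (0.59809875488) = +12.9 µV.

+12.9 µV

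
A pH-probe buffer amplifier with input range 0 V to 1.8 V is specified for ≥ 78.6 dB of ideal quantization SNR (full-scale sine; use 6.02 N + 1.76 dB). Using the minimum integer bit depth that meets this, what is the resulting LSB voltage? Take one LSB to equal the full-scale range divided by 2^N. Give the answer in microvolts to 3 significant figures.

Range is 1.8 V.
Solving 6.02 N ≥ 78.6 − 1.76: N ≥ 12.764. Round up → N = 13.
Step size = 1.8/8192 V = 220 µV.

220 µV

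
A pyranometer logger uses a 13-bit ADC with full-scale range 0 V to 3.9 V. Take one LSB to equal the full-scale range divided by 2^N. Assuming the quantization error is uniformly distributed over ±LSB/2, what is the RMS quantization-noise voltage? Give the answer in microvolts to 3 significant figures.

137 µV

Full-scale range = 3.9 V.
LSB = 3.9 V ÷ 2^13 = 3.9/8192 V = 476.07 µV.
σ_q = LSB/√12 = 476.07 µV/3.4641 = 137 µV.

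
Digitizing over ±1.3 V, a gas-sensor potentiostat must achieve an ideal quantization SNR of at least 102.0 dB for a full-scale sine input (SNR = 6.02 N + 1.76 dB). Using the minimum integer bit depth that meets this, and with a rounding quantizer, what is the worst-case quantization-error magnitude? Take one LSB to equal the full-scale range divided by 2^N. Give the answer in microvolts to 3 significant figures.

9.92 µV

Span: 1.3 V − (-1.3 V) = 2.6 V.
6.02 N + 1.76 ≥ 102.0 gives N ≥ 16.651, so the minimum integer is 17.
Step size = 2.6/131072 V = 19.836 µV.
Max error for round-to-nearest is LSB/2 = 9.92 µV.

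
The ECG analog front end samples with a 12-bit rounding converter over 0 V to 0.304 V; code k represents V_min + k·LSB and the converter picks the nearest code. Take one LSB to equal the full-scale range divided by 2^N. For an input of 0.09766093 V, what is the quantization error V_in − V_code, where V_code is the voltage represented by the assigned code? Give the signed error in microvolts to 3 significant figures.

Full-scale range = 0.304 V. LSB = 0.304 V / 2^12 ≈ 74.22 µV.
(0.09766093 − (0)) / LSB = 0.09766093 × 4096/0.304 = 1315.8525. Nearest integer: k = 1316.
Reconstructed level: 0 + 1316 × 0.304/4096 V = 0.09767187500 V.
V_in − V_code = 0.09766093 − (0.09767187500) = −10.9 µV.

−10.9 µV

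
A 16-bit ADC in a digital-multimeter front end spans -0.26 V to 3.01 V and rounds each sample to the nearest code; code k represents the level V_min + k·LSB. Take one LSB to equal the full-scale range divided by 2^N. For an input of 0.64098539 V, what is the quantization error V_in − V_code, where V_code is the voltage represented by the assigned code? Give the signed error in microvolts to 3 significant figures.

The full-scale span is 3.01 − (-0.26) = 3.27 V. LSB = 3.27 V / 2^16 ≈ 49.90 µV.
(V_in − V_min)/LSB = (0.64098539 − (-0.26)) × 65536/3.27 = 18057.1800 → nearest code k = 18057.
V_code = V_min + k × range/2^16 = -0.26 + 18057 × 3.27/65536 = 0.64097640991 V.
Error = V_in − V_code = 0.64098539 − (0.64097640991) = +8.98 µV.

+8.98 µV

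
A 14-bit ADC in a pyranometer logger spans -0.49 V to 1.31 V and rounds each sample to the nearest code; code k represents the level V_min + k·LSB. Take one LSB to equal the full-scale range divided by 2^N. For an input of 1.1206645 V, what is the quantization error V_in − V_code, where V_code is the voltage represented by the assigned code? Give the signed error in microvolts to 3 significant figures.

−41.1 µV

Range = 1.31 − (-0.49) = 1.8 V. LSB = 1.8 V / 2^14 ≈ 109.9 µV.
(1.1206645 − (-0.49)) / LSB = 1.6106645 × 16384/1.8 = 14660.6262. Nearest integer: k = 14661.
V_code = -0.49 + (14661/16384) × 1.8 = 1.1207055664 V.
Error = V_in − V_code = 1.1206645 − (1.1207055664) = −41.1 µV.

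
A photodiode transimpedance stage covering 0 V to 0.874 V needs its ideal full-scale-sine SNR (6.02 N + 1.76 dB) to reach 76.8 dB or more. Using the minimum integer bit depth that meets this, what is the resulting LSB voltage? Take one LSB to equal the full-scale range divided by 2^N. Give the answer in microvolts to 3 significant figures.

107 µV

V_FS = 0.874 V.
N ≥ (76.8 − 1.76)/6.02 = 12.465 → N_min = 13.
One LSB is 0.874 V / 8192 = 107 µV.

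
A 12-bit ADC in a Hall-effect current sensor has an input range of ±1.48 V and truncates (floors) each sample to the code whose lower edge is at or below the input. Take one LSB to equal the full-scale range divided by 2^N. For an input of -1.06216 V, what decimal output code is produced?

578

Span: 1.48 V − (-1.48 V) = 2.96 V. LSB = 2.96 V / 2^12 ≈ 0.7227 mV.
(V_in − V_min) × 2^12/range = (-1.06216 − (-1.48)) × 4096/2.96 = 578.200.
Floor → code = 578.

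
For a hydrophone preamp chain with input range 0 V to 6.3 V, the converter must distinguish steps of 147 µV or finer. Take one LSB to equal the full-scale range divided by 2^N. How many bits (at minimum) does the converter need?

16 bits

V_FS = 6.3 V.
Need 2^N ≥ 6.3 V / 147 µV = 42860 → N_min = 16.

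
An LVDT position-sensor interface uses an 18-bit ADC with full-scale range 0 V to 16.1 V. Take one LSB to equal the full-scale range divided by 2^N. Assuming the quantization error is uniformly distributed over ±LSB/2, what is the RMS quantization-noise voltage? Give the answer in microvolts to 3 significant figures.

17.7 µV

Range is 16.1 V.
Step size = 16.1/262144 V = 61.417 µV.
σ_q = LSB/√12 = 61.417 µV/3.4641 = 17.7 µV.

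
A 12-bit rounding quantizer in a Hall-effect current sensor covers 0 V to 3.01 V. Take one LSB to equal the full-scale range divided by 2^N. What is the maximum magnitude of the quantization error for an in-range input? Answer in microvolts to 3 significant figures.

367 µV

Full-scale range = 3.01 V.
LSB = 3.01 V / 2^12 = 0.73486 mV.
A rounding quantizer has |error| ≤ LSB/2 = 367 µV.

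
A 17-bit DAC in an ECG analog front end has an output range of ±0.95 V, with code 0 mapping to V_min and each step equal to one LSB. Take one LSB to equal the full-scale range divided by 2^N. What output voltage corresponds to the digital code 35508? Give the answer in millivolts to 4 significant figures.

-435.3 mV

Full-scale range = 0.95 V − (-0.95 V) = 1.9 V. LSB = 1.9 V / 2^17.
Output = V_min + (35508/131072) × range = -0.95 + 0.270905 × 1.9 V
      = -0.95 + 0.514719 = -0.435281 V.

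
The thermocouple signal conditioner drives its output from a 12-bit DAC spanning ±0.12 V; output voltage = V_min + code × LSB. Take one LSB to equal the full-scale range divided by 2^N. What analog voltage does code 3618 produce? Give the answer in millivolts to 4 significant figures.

91.99 mV

Span: 0.12 V − (-0.12 V) = 0.24 V. LSB = 0.24 V / 2^12.
Output = V_min + (3618/4096) × range = -0.12 + 0.883301 × 0.24 V
      = -0.12 V + 0.211992 V = 0.0919922 V.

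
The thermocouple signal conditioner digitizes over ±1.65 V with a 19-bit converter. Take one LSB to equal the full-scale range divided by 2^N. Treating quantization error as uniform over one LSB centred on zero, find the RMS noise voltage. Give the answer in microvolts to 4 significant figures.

1.817 µV

The full-scale span is 1.65 − (-1.65) = 3.3 V.
Step size = 3.3/524288 V = 6.29425 µV.
σ_q = LSB/√12 = 6.29425 µV/3.4641 = 1.817 µV.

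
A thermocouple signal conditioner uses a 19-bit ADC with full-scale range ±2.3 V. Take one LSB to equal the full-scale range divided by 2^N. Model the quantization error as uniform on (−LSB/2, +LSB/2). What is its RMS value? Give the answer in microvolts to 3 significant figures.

2.53 µV

The full-scale span is 2.3 − (-2.3) = 4.6 V.
LSB = 4.6 V / 2^19 = 8.7738 µV.
σ_q = LSB/√12 = 8.7738 µV/3.4641 = 2.53 µV.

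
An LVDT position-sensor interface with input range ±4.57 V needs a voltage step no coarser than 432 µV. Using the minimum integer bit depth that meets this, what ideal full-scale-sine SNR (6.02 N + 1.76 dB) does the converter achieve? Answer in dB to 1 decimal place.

92.1 dB

Full-scale range = 4.57 V − (-4.57 V) = 9.14 V.
Need 2^N ≥ 9.14 V / 432 µV = 21160 → N_min = 15.
6.02(15) + 1.76 = 92.06 dB.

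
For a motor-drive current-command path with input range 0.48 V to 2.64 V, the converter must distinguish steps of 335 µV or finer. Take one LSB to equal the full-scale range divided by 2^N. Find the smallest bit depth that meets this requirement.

13 bits

Range = 2.64 − (0.48) = 2.16 V.
2.16 V / 335 µV = 6448. Since 2^12 = 4096 and 2^13 = 8192, N = 13.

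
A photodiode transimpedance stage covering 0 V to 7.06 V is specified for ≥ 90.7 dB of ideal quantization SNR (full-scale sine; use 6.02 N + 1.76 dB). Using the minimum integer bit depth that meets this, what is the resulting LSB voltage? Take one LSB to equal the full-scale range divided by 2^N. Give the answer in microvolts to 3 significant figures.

Span = 7.06 V.
6.02 N + 1.76 ≥ 90.7 gives N ≥ 14.774, so the minimum integer is 15.
One LSB is 7.06 V / 32768 = 215 µV.

215 µV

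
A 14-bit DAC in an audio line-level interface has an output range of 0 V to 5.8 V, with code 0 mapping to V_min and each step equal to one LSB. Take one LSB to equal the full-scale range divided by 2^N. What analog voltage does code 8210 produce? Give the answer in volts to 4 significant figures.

2.906 V

Span = 5.8 V. LSB = 5.8 V / 2^14.
V_out = V_min + code × LSB = 0 V + 8210 × 5.8 V / 16384
      = 0 V + 2.90637 V = 2.90637 V.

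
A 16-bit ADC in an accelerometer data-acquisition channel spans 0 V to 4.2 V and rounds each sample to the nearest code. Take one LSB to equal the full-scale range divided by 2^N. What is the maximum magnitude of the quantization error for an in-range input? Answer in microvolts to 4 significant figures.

V_FS = 4.2 V.
LSB = 4.2 V ÷ 2^16 = 4.2/65536 V = 64.0869 µV.
A rounding quantizer has |error| ≤ LSB/2 = 32.04 µV.

32.04 µV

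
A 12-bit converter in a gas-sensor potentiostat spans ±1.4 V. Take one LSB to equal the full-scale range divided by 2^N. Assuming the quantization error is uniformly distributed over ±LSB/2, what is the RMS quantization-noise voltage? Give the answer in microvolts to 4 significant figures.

197.3 µV

The full-scale span is 1.4 − (-1.4) = 2.8 V.
One LSB is 2.8 V / 4096 = 0.683594 mV.
V_rms = LSB/√12 = 0.683594 mV / √12 = 197.3 µV.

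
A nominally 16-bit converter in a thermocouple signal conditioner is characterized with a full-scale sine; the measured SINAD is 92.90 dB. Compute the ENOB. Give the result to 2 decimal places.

15.14 bits

(92.90 − 1.76) / 6.02 = 91.14/6.02 = 15.1395 effective bits.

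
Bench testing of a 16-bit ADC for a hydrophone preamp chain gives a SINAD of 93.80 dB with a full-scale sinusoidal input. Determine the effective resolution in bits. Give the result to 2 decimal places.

15.29 bits

Inverting SNR = 6.02 N + 1.76: N_eff = (93.80 − 1.76)/6.02 = 15.2890.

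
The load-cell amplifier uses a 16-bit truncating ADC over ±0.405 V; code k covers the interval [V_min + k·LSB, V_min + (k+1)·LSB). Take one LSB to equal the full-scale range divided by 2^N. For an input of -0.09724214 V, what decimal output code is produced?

Full-scale range = 0.405 V − (-0.405 V) = 0.81 V. LSB = 0.81 V / 2^16 ≈ 12.36 µV.
(V_in − V_min) × 2^16/range = (-0.09724214 − (-0.405)) × 65536/0.81 = 24900.271.
Floor → code = 24900.

24900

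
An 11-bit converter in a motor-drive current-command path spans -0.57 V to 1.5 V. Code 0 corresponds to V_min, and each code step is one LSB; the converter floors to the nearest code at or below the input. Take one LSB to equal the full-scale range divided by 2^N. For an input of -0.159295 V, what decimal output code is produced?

Full-scale range = 1.5 V − (-0.57 V) = 2.07 V. LSB = 2.07 V / 2^11 ≈ 1.011 mV.
V_in − V_min = -0.159295 − (-0.57) = 0.410705 V.
Divide by LSB: 0.410705 × 2048/2.07 = 406.3400.
Truncating gives code 406.

406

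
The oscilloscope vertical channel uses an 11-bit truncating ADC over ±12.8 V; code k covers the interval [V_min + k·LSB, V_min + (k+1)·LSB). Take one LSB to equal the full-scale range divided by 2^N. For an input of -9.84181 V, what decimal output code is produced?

236

Span: 12.8 V − (-12.8 V) = 25.6 V. LSB = 25.6 V / 2^11 ≈ 12.50 mV.
V_in − V_min = -9.84181 − (-12.8) = 2.95819 V.
Divide by LSB: 2.95819 × 2048/25.6 = 236.6552.
Truncating gives code 236.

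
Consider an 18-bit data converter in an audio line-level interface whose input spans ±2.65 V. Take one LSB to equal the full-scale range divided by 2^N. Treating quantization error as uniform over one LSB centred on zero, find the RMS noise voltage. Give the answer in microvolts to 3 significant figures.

The full-scale span is 2.65 − (-2.65) = 5.3 V.
LSB = 5.3 V ÷ 2^18 = 5.3/262144 V = 20.218 µV.
RMS of a uniform error over width LSB is LSB/√12 = 5.84 µV.

5.84 µV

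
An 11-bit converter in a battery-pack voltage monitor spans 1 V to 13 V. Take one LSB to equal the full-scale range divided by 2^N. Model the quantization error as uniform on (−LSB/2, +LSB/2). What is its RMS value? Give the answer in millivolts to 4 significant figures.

Range = 13 − (1) = 12 V.
One LSB is 12 V / 2048 = 5.85938 mV.
V_rms = LSB/√12 = 5.85938 mV / √12 = 1.691 mV.

1.691 mV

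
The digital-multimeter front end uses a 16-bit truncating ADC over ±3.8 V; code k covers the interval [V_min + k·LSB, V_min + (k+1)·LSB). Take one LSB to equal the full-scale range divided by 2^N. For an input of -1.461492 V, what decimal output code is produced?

20165

Range = 3.8 − (-3.8) = 7.6 V. LSB = 7.6 V / 2^16 ≈ 116.0 µV.
V_in − V_min = -1.461492 − (-3.8) = 2.338508 V.
Divide by LSB: 2.338508 × 65536/7.6 = 20165.3237.
Truncating gives code 20165.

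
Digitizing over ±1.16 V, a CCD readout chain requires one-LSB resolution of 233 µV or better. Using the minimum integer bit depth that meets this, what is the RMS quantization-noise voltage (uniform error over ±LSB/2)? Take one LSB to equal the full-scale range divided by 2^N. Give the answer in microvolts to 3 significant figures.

Range = 1.16 − (-1.16) = 2.32 V.
Required number of levels: 2.32/233 µV = 9957.1; smallest N with 2^N ≥ that is 14.
LSB = 2.32 V ÷ 2^14 = 2.32/16384 V = 141.60 µV.
σ_q = LSB/√12 = 141.60 µV/3.4641 = 40.9 µV.

40.9 µV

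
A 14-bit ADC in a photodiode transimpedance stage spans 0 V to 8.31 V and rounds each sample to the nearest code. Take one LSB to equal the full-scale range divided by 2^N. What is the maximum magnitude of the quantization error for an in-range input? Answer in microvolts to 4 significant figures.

253.6 µV

V_FS = 8.31 V.
Step size = 8.31/16384 V = 0.507202 mV.
|e|_max = LSB/2 = 253.6 µV.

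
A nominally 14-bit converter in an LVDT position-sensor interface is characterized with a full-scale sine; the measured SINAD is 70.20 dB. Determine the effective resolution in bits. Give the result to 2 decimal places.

(70.20 − 1.76) / 6.02 = 68.44/6.02 = 11.3688 effective bits.

11.37 bits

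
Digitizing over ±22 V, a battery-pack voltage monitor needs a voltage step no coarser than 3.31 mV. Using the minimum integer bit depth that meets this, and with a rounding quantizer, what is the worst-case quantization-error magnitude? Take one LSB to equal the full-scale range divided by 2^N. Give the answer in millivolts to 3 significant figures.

1.34 mV

Full-scale range = 22 V − (-22 V) = 44 V.
44 V / 3.31 mV = 13290. Since 2^13 = 8192 and 2^14 = 16384, N = 14.
LSB = 44 V / 2^14 = 2.6855 mV.
Half an LSB is 1.34 mV.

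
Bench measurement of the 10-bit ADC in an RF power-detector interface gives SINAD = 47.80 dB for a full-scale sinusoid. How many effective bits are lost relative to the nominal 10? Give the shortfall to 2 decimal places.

2.35 bits

Effective bits = (47.80 − 1.76)/6.02 = 7.6478.
Lost resolution: 10 − 7.6478 = 2.3522 bits.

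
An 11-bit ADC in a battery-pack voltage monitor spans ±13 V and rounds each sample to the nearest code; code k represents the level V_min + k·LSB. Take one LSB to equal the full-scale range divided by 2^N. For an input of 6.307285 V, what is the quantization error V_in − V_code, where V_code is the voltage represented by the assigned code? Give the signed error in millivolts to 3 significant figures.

Full-scale range = 13 V − (-13 V) = 26 V. LSB = 26 V / 2^11 ≈ 12.70 mV.
Position in LSBs: (6.307285 − (-13)) × 2048/26 = 1520.8200; rounding gives k = 1521.
V_code = -13 + (1521/2048) × 26 = 6.309570313 V.
V_in − V_code = 6.307285 − (6.309570313) = −2.29 mV.

−2.29 mV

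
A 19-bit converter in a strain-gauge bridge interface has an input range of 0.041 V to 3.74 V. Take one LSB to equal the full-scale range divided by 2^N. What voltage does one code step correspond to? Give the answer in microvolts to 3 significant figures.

7.06 µV

The full-scale span is 3.74 − (0.041) = 3.699 V.
Number of codes = 2^19 = 524288.
LSB = 3.699 V ÷ 2^19 = 3.699/524288 V = 7.06 µV.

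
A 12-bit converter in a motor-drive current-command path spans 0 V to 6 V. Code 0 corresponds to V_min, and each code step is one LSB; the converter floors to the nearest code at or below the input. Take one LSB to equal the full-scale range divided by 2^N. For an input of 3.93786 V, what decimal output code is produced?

2688

V_FS = 6 V. LSB = 6 V / 2^12 ≈ 1.465 mV.
code = ⌊(V_in − V_min)/LSB⌋ = ⌊(V_in − V_min) × 2^12 / range⌋
     = ⌊(3.93786 − (0)) × 4096 / 6⌋ = ⌊3.93786 × 4096/6⌋
     = ⌊2688.246⌋ = 2688.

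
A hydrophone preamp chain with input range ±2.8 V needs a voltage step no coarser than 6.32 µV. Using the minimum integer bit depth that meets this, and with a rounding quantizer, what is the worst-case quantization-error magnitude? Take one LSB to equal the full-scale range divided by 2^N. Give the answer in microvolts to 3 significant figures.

The full-scale span is 2.8 − (-2.8) = 5.6 V.
Levels needed ≥ 5.6/6.32 µV = 886100. 2^20 = 1048576 suffices, so N_min = 20.
LSB = 5.6 V ÷ 2^20 = 5.6/1048576 V = 5.3406 µV.
Max error for round-to-nearest is LSB/2 = 2.67 µV.

2.67 µV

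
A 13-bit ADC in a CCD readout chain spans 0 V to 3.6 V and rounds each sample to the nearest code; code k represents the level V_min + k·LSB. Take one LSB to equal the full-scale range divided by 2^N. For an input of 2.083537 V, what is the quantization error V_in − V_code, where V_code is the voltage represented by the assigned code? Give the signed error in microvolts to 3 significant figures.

+89.7 µV

V_FS = 3.6 V. LSB = 3.6 V / 2^13 ≈ 439.5 µV.
Position in LSBs: (2.083537 − (0)) × 8192/3.6 = 4741.2042; rounding gives k = 4741.
Reconstructed level: 0 + 4741 × 3.6/8192 V = 2.083447266 V.
V_in − V_code = 2.083537 − (2.083447266) = +89.7 µV.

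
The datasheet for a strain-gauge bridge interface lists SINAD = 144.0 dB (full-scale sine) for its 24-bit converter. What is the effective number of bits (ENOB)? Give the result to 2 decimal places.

ENOB = (144.0 − 1.76)/6.02 = 23.6279 bits.

23.63 bits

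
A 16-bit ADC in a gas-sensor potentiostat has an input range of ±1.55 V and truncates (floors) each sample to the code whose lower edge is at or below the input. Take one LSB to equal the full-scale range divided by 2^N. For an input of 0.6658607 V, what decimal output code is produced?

Range = 1.55 − (-1.55) = 3.1 V. LSB = 3.1 V / 2^16 ≈ 47.30 µV.
V_in − V_min = 0.6658607 − (-1.55) = 2.2158607 V.
Divide by LSB: 2.2158607 × 65536/3.1 = 46844.7248.
Truncating gives code 46844.

46844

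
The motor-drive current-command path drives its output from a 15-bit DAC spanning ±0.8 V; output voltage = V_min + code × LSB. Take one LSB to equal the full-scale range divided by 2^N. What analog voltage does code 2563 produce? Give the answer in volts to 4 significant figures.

Full-scale range = 0.8 V − (-0.8 V) = 1.6 V. LSB = 1.6 V / 2^15.
V_out = -0.8 + 2563 × (1.6/32768) V
      = -0.8 V + 0.125146 V = -0.674854 V.

-0.6749 V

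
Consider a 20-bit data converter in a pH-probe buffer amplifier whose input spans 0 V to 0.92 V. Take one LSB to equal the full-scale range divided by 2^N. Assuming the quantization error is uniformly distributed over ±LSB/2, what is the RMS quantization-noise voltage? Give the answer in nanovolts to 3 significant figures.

253 nV

Span = 0.92 V.
One LSB is 0.92 V / 1048576 = 0.87738 µV.
σ_q = LSB/√12 = 0.87738 µV/3.4641 = 253 nV.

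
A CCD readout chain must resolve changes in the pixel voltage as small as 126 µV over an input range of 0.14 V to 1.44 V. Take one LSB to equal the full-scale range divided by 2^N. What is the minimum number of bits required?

Range = 1.44 − (0.14) = 1.3 V.
Required number of levels: 1.3/126 µV = 10317; smallest N with 2^N ≥ that is 14.

14 bits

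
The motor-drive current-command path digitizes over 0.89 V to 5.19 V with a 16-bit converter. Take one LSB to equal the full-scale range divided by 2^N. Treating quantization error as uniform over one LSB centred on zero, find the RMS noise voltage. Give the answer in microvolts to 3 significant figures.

Span: 5.19 V − (0.89 V) = 4.3 V.
LSB = 4.3 V ÷ 2^16 = 4.3/65536 V = 65.613 µV.
σ_q = LSB/√12 = 65.613 µV/3.4641 = 18.9 µV.

18.9 µV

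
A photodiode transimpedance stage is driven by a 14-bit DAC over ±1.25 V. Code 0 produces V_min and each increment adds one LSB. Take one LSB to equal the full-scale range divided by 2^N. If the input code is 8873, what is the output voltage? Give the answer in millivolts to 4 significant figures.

Range = 1.25 − (-1.25) = 2.5 V. LSB = 2.5 V / 2^14.
V_out = -1.25 + 8873 × (2.5/16384) V
      = -1.25 V + 1.35391 V = 0.103912 V.

103.9 mV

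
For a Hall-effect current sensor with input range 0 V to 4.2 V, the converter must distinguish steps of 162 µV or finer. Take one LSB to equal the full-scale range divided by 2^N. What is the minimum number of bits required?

15 bits

Span = 4.2 V.
4.2 V / 162 µV = 25930. Since 2^14 = 16384 and 2^15 = 32768, N = 15.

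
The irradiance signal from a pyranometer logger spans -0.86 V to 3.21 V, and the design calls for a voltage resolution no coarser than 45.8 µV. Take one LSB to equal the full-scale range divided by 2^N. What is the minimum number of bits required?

Span: 3.21 V − (-0.86 V) = 4.07 V.
4.07 V / 45.8 µV = 88860. Since 2^16 = 65536 and 2^17 = 131072, N = 17.

17 bits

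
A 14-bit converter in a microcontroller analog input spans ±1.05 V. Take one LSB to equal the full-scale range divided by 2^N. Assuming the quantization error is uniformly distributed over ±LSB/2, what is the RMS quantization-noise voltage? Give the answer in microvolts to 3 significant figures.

Range = 1.05 − (-1.05) = 2.1 V.
One LSB is 2.1 V / 16384 = 128.17 µV.
For a uniform distribution on [−LSB/2, +LSB/2], V_rms = LSB/√12 = 128.17 µV/3.4641 = 37.0 µV.

37.0 µV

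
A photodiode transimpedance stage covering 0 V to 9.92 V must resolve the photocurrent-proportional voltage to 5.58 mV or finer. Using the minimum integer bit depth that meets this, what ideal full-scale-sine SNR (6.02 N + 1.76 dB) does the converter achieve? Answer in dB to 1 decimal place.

68.0 dB

Span = 9.92 V.
Required number of levels: 9.92/5.58 mV = 1777.8; smallest N with 2^N ≥ that is 11.
SNR = 6.02 × 11 + 1.76 = 67.98 dB.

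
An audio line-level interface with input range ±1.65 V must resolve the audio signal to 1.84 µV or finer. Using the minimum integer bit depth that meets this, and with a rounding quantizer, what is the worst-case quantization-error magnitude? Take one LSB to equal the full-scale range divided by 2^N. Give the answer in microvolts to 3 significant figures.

Span: 1.65 V − (-1.65 V) = 3.3 V.
3.3 V / 1.84 µV = 1.793e6. Since 2^20 = 1048576 and 2^21 = 2097152, N = 21.
LSB = 3.3 V / 2^21 = 1.5736 µV.
|e|_max = LSB/2 = 0.787 µV.

0.787 µV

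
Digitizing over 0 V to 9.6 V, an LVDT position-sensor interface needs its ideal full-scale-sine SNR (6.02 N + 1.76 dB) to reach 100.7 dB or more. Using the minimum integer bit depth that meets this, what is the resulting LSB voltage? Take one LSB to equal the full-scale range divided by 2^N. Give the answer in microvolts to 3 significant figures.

73.2 µV

Range is 9.6 V.
6.02 N + 1.76 ≥ 100.7 gives N ≥ 16.435, so the minimum integer is 17.
Step size = 9.6/131072 V = 73.2 µV.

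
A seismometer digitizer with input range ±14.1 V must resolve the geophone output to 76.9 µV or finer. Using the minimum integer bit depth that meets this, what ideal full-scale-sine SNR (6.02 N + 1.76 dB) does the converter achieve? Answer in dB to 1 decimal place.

Full-scale range = 14.1 V − (-14.1 V) = 28.2 V.
Need 2^N ≥ 28.2 V / 76.9 µV = 366700 → N_min = 19.
6.02(19) + 1.76 = 116.14 dB.

116.1 dB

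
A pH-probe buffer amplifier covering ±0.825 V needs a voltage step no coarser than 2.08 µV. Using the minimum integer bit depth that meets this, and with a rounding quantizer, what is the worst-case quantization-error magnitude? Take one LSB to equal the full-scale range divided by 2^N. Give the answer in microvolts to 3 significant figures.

The full-scale span is 0.825 − (-0.825) = 1.65 V.
1.65 V / 2.08 µV = 793300. Since 2^19 = 524288 and 2^20 = 1048576, N = 20.
One LSB is 1.65 V / 1048576 = 1.5736 µV.
Max error for round-to-nearest is LSB/2 = 0.787 µV.

0.787 µV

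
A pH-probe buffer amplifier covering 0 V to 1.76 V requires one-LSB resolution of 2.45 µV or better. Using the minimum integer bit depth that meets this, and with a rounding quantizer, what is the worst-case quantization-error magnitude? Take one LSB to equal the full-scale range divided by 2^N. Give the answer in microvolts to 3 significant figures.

0.839 µV

Span = 1.76 V.
Need 2^N ≥ 1.76 V / 2.45 µV = 718400 → N_min = 20.
One LSB is 1.76 V / 1048576 = 1.6785 µV.
Max error for round-to-nearest is LSB/2 = 0.839 µV.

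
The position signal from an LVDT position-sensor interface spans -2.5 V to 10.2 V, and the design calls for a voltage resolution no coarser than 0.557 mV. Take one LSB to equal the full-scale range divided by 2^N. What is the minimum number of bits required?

15 bits

Range = 10.2 − (-2.5) = 12.7 V.
Required number of levels: 12.7/0.557 mV = 22801; smallest N with 2^N ≥ that is 15.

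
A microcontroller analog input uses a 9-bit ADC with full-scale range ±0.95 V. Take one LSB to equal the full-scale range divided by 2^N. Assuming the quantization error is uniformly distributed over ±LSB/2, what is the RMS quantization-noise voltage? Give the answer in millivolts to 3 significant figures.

1.07 mV

Span: 0.95 V − (-0.95 V) = 1.9 V.
LSB = 1.9 V / 2^9 = 3.7109 mV.
For a uniform distribution on [−LSB/2, +LSB/2], V_rms = LSB/√12 = 3.7109 mV/3.4641 = 1.07 mV.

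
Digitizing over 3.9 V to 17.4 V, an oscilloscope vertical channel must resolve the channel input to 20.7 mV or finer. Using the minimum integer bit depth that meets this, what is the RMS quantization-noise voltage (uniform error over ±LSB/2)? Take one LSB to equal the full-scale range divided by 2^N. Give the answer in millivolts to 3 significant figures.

3.81 mV

Span: 17.4 V − (3.9 V) = 13.5 V.
Need 2^N ≥ 13.5 V / 20.7 mV = 652.2 → N_min = 10.
LSB = 13.5 V ÷ 2^10 = 13.5/1024 V = 13.184 mV.
RMS noise = LSB/√12 = 3.81 mV.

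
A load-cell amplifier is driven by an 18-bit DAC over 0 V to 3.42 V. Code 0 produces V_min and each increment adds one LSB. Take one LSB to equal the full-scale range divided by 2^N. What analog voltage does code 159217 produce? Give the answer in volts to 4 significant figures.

2.077 V

Span = 3.42 V. LSB = 3.42 V / 2^18.
V_out = V_min + code × LSB = 0 V + 159217 × 3.42 V / 262144
      = 0 V + 2.07719 V = 2.07719 V.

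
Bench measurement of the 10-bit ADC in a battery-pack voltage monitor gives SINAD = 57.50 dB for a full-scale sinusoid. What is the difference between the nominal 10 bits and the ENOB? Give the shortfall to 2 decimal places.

0.74 bits

Effective bits = (57.50 − 1.76)/6.02 = 9.2591.
Lost resolution: 10 − 9.2591 = 0.7409 bits.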